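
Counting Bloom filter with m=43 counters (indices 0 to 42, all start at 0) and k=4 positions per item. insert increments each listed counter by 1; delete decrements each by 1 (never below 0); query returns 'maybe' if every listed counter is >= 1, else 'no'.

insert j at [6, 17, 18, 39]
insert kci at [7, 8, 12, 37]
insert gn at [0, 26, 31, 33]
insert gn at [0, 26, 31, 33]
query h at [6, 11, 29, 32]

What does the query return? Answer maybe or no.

Step 1: insert j at [6, 17, 18, 39] -> counters=[0,0,0,0,0,0,1,0,0,0,0,0,0,0,0,0,0,1,1,0,0,0,0,0,0,0,0,0,0,0,0,0,0,0,0,0,0,0,0,1,0,0,0]
Step 2: insert kci at [7, 8, 12, 37] -> counters=[0,0,0,0,0,0,1,1,1,0,0,0,1,0,0,0,0,1,1,0,0,0,0,0,0,0,0,0,0,0,0,0,0,0,0,0,0,1,0,1,0,0,0]
Step 3: insert gn at [0, 26, 31, 33] -> counters=[1,0,0,0,0,0,1,1,1,0,0,0,1,0,0,0,0,1,1,0,0,0,0,0,0,0,1,0,0,0,0,1,0,1,0,0,0,1,0,1,0,0,0]
Step 4: insert gn at [0, 26, 31, 33] -> counters=[2,0,0,0,0,0,1,1,1,0,0,0,1,0,0,0,0,1,1,0,0,0,0,0,0,0,2,0,0,0,0,2,0,2,0,0,0,1,0,1,0,0,0]
Query h: check counters[6]=1 counters[11]=0 counters[29]=0 counters[32]=0 -> no

Answer: no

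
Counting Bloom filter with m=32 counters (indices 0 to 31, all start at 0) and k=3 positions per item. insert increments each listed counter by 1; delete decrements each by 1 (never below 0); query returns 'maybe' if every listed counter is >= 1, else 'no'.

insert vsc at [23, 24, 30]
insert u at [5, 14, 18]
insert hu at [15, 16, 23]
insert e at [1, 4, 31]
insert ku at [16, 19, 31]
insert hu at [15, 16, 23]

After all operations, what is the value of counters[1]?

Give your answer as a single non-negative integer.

Answer: 1

Derivation:
Step 1: insert vsc at [23, 24, 30] -> counters=[0,0,0,0,0,0,0,0,0,0,0,0,0,0,0,0,0,0,0,0,0,0,0,1,1,0,0,0,0,0,1,0]
Step 2: insert u at [5, 14, 18] -> counters=[0,0,0,0,0,1,0,0,0,0,0,0,0,0,1,0,0,0,1,0,0,0,0,1,1,0,0,0,0,0,1,0]
Step 3: insert hu at [15, 16, 23] -> counters=[0,0,0,0,0,1,0,0,0,0,0,0,0,0,1,1,1,0,1,0,0,0,0,2,1,0,0,0,0,0,1,0]
Step 4: insert e at [1, 4, 31] -> counters=[0,1,0,0,1,1,0,0,0,0,0,0,0,0,1,1,1,0,1,0,0,0,0,2,1,0,0,0,0,0,1,1]
Step 5: insert ku at [16, 19, 31] -> counters=[0,1,0,0,1,1,0,0,0,0,0,0,0,0,1,1,2,0,1,1,0,0,0,2,1,0,0,0,0,0,1,2]
Step 6: insert hu at [15, 16, 23] -> counters=[0,1,0,0,1,1,0,0,0,0,0,0,0,0,1,2,3,0,1,1,0,0,0,3,1,0,0,0,0,0,1,2]
Final counters=[0,1,0,0,1,1,0,0,0,0,0,0,0,0,1,2,3,0,1,1,0,0,0,3,1,0,0,0,0,0,1,2] -> counters[1]=1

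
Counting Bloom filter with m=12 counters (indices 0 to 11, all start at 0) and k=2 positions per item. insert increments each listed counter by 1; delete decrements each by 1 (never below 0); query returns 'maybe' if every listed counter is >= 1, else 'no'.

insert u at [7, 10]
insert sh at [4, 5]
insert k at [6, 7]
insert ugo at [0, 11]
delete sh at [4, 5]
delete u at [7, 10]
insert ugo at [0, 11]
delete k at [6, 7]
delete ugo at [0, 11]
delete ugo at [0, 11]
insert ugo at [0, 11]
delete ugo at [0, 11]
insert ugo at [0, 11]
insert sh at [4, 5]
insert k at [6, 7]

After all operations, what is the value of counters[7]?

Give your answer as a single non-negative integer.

Answer: 1

Derivation:
Step 1: insert u at [7, 10] -> counters=[0,0,0,0,0,0,0,1,0,0,1,0]
Step 2: insert sh at [4, 5] -> counters=[0,0,0,0,1,1,0,1,0,0,1,0]
Step 3: insert k at [6, 7] -> counters=[0,0,0,0,1,1,1,2,0,0,1,0]
Step 4: insert ugo at [0, 11] -> counters=[1,0,0,0,1,1,1,2,0,0,1,1]
Step 5: delete sh at [4, 5] -> counters=[1,0,0,0,0,0,1,2,0,0,1,1]
Step 6: delete u at [7, 10] -> counters=[1,0,0,0,0,0,1,1,0,0,0,1]
Step 7: insert ugo at [0, 11] -> counters=[2,0,0,0,0,0,1,1,0,0,0,2]
Step 8: delete k at [6, 7] -> counters=[2,0,0,0,0,0,0,0,0,0,0,2]
Step 9: delete ugo at [0, 11] -> counters=[1,0,0,0,0,0,0,0,0,0,0,1]
Step 10: delete ugo at [0, 11] -> counters=[0,0,0,0,0,0,0,0,0,0,0,0]
Step 11: insert ugo at [0, 11] -> counters=[1,0,0,0,0,0,0,0,0,0,0,1]
Step 12: delete ugo at [0, 11] -> counters=[0,0,0,0,0,0,0,0,0,0,0,0]
Step 13: insert ugo at [0, 11] -> counters=[1,0,0,0,0,0,0,0,0,0,0,1]
Step 14: insert sh at [4, 5] -> counters=[1,0,0,0,1,1,0,0,0,0,0,1]
Step 15: insert k at [6, 7] -> counters=[1,0,0,0,1,1,1,1,0,0,0,1]
Final counters=[1,0,0,0,1,1,1,1,0,0,0,1] -> counters[7]=1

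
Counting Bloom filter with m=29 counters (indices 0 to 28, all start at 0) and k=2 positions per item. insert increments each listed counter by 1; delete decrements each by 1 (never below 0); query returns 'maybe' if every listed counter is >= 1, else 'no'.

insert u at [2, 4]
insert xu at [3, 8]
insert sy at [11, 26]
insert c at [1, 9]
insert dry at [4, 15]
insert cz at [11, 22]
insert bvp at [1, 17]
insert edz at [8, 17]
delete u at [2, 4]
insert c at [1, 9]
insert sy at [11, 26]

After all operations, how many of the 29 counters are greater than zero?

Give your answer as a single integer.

Step 1: insert u at [2, 4] -> counters=[0,0,1,0,1,0,0,0,0,0,0,0,0,0,0,0,0,0,0,0,0,0,0,0,0,0,0,0,0]
Step 2: insert xu at [3, 8] -> counters=[0,0,1,1,1,0,0,0,1,0,0,0,0,0,0,0,0,0,0,0,0,0,0,0,0,0,0,0,0]
Step 3: insert sy at [11, 26] -> counters=[0,0,1,1,1,0,0,0,1,0,0,1,0,0,0,0,0,0,0,0,0,0,0,0,0,0,1,0,0]
Step 4: insert c at [1, 9] -> counters=[0,1,1,1,1,0,0,0,1,1,0,1,0,0,0,0,0,0,0,0,0,0,0,0,0,0,1,0,0]
Step 5: insert dry at [4, 15] -> counters=[0,1,1,1,2,0,0,0,1,1,0,1,0,0,0,1,0,0,0,0,0,0,0,0,0,0,1,0,0]
Step 6: insert cz at [11, 22] -> counters=[0,1,1,1,2,0,0,0,1,1,0,2,0,0,0,1,0,0,0,0,0,0,1,0,0,0,1,0,0]
Step 7: insert bvp at [1, 17] -> counters=[0,2,1,1,2,0,0,0,1,1,0,2,0,0,0,1,0,1,0,0,0,0,1,0,0,0,1,0,0]
Step 8: insert edz at [8, 17] -> counters=[0,2,1,1,2,0,0,0,2,1,0,2,0,0,0,1,0,2,0,0,0,0,1,0,0,0,1,0,0]
Step 9: delete u at [2, 4] -> counters=[0,2,0,1,1,0,0,0,2,1,0,2,0,0,0,1,0,2,0,0,0,0,1,0,0,0,1,0,0]
Step 10: insert c at [1, 9] -> counters=[0,3,0,1,1,0,0,0,2,2,0,2,0,0,0,1,0,2,0,0,0,0,1,0,0,0,1,0,0]
Step 11: insert sy at [11, 26] -> counters=[0,3,0,1,1,0,0,0,2,2,0,3,0,0,0,1,0,2,0,0,0,0,1,0,0,0,2,0,0]
Final counters=[0,3,0,1,1,0,0,0,2,2,0,3,0,0,0,1,0,2,0,0,0,0,1,0,0,0,2,0,0] -> 10 nonzero

Answer: 10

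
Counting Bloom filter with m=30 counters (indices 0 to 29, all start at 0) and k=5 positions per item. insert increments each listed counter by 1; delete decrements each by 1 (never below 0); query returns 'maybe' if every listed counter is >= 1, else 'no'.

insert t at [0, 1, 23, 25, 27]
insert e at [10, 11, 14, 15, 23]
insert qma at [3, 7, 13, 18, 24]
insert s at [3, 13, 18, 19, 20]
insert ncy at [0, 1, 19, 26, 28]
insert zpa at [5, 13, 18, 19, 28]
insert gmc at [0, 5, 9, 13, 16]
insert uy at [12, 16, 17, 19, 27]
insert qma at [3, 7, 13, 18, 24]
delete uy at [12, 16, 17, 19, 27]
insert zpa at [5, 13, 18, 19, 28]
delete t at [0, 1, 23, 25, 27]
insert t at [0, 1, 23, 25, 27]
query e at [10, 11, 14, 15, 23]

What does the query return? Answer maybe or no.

Step 1: insert t at [0, 1, 23, 25, 27] -> counters=[1,1,0,0,0,0,0,0,0,0,0,0,0,0,0,0,0,0,0,0,0,0,0,1,0,1,0,1,0,0]
Step 2: insert e at [10, 11, 14, 15, 23] -> counters=[1,1,0,0,0,0,0,0,0,0,1,1,0,0,1,1,0,0,0,0,0,0,0,2,0,1,0,1,0,0]
Step 3: insert qma at [3, 7, 13, 18, 24] -> counters=[1,1,0,1,0,0,0,1,0,0,1,1,0,1,1,1,0,0,1,0,0,0,0,2,1,1,0,1,0,0]
Step 4: insert s at [3, 13, 18, 19, 20] -> counters=[1,1,0,2,0,0,0,1,0,0,1,1,0,2,1,1,0,0,2,1,1,0,0,2,1,1,0,1,0,0]
Step 5: insert ncy at [0, 1, 19, 26, 28] -> counters=[2,2,0,2,0,0,0,1,0,0,1,1,0,2,1,1,0,0,2,2,1,0,0,2,1,1,1,1,1,0]
Step 6: insert zpa at [5, 13, 18, 19, 28] -> counters=[2,2,0,2,0,1,0,1,0,0,1,1,0,3,1,1,0,0,3,3,1,0,0,2,1,1,1,1,2,0]
Step 7: insert gmc at [0, 5, 9, 13, 16] -> counters=[3,2,0,2,0,2,0,1,0,1,1,1,0,4,1,1,1,0,3,3,1,0,0,2,1,1,1,1,2,0]
Step 8: insert uy at [12, 16, 17, 19, 27] -> counters=[3,2,0,2,0,2,0,1,0,1,1,1,1,4,1,1,2,1,3,4,1,0,0,2,1,1,1,2,2,0]
Step 9: insert qma at [3, 7, 13, 18, 24] -> counters=[3,2,0,3,0,2,0,2,0,1,1,1,1,5,1,1,2,1,4,4,1,0,0,2,2,1,1,2,2,0]
Step 10: delete uy at [12, 16, 17, 19, 27] -> counters=[3,2,0,3,0,2,0,2,0,1,1,1,0,5,1,1,1,0,4,3,1,0,0,2,2,1,1,1,2,0]
Step 11: insert zpa at [5, 13, 18, 19, 28] -> counters=[3,2,0,3,0,3,0,2,0,1,1,1,0,6,1,1,1,0,5,4,1,0,0,2,2,1,1,1,3,0]
Step 12: delete t at [0, 1, 23, 25, 27] -> counters=[2,1,0,3,0,3,0,2,0,1,1,1,0,6,1,1,1,0,5,4,1,0,0,1,2,0,1,0,3,0]
Step 13: insert t at [0, 1, 23, 25, 27] -> counters=[3,2,0,3,0,3,0,2,0,1,1,1,0,6,1,1,1,0,5,4,1,0,0,2,2,1,1,1,3,0]
Query e: check counters[10]=1 counters[11]=1 counters[14]=1 counters[15]=1 counters[23]=2 -> maybe

Answer: maybe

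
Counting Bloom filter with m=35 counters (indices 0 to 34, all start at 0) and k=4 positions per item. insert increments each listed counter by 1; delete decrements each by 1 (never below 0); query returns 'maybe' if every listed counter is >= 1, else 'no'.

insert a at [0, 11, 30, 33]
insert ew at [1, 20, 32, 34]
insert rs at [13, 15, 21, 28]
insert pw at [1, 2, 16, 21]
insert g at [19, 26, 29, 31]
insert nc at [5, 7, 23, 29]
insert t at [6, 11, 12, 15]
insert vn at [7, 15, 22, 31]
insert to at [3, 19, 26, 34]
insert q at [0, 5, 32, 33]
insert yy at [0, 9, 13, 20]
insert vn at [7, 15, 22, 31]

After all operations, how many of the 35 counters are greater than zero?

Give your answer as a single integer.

Step 1: insert a at [0, 11, 30, 33] -> counters=[1,0,0,0,0,0,0,0,0,0,0,1,0,0,0,0,0,0,0,0,0,0,0,0,0,0,0,0,0,0,1,0,0,1,0]
Step 2: insert ew at [1, 20, 32, 34] -> counters=[1,1,0,0,0,0,0,0,0,0,0,1,0,0,0,0,0,0,0,0,1,0,0,0,0,0,0,0,0,0,1,0,1,1,1]
Step 3: insert rs at [13, 15, 21, 28] -> counters=[1,1,0,0,0,0,0,0,0,0,0,1,0,1,0,1,0,0,0,0,1,1,0,0,0,0,0,0,1,0,1,0,1,1,1]
Step 4: insert pw at [1, 2, 16, 21] -> counters=[1,2,1,0,0,0,0,0,0,0,0,1,0,1,0,1,1,0,0,0,1,2,0,0,0,0,0,0,1,0,1,0,1,1,1]
Step 5: insert g at [19, 26, 29, 31] -> counters=[1,2,1,0,0,0,0,0,0,0,0,1,0,1,0,1,1,0,0,1,1,2,0,0,0,0,1,0,1,1,1,1,1,1,1]
Step 6: insert nc at [5, 7, 23, 29] -> counters=[1,2,1,0,0,1,0,1,0,0,0,1,0,1,0,1,1,0,0,1,1,2,0,1,0,0,1,0,1,2,1,1,1,1,1]
Step 7: insert t at [6, 11, 12, 15] -> counters=[1,2,1,0,0,1,1,1,0,0,0,2,1,1,0,2,1,0,0,1,1,2,0,1,0,0,1,0,1,2,1,1,1,1,1]
Step 8: insert vn at [7, 15, 22, 31] -> counters=[1,2,1,0,0,1,1,2,0,0,0,2,1,1,0,3,1,0,0,1,1,2,1,1,0,0,1,0,1,2,1,2,1,1,1]
Step 9: insert to at [3, 19, 26, 34] -> counters=[1,2,1,1,0,1,1,2,0,0,0,2,1,1,0,3,1,0,0,2,1,2,1,1,0,0,2,0,1,2,1,2,1,1,2]
Step 10: insert q at [0, 5, 32, 33] -> counters=[2,2,1,1,0,2,1,2,0,0,0,2,1,1,0,3,1,0,0,2,1,2,1,1,0,0,2,0,1,2,1,2,2,2,2]
Step 11: insert yy at [0, 9, 13, 20] -> counters=[3,2,1,1,0,2,1,2,0,1,0,2,1,2,0,3,1,0,0,2,2,2,1,1,0,0,2,0,1,2,1,2,2,2,2]
Step 12: insert vn at [7, 15, 22, 31] -> counters=[3,2,1,1,0,2,1,3,0,1,0,2,1,2,0,4,1,0,0,2,2,2,2,1,0,0,2,0,1,2,1,3,2,2,2]
Final counters=[3,2,1,1,0,2,1,3,0,1,0,2,1,2,0,4,1,0,0,2,2,2,2,1,0,0,2,0,1,2,1,3,2,2,2] -> 26 nonzero

Answer: 26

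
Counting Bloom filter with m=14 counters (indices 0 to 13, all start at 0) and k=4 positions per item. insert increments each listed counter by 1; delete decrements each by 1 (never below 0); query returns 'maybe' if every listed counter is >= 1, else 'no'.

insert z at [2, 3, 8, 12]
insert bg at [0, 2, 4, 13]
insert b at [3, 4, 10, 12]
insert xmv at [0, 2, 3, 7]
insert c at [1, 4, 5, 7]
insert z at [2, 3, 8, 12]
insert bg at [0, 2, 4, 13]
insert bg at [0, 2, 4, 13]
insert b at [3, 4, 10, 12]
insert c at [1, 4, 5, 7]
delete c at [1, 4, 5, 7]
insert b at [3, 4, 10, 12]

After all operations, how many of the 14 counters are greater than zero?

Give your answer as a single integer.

Answer: 11

Derivation:
Step 1: insert z at [2, 3, 8, 12] -> counters=[0,0,1,1,0,0,0,0,1,0,0,0,1,0]
Step 2: insert bg at [0, 2, 4, 13] -> counters=[1,0,2,1,1,0,0,0,1,0,0,0,1,1]
Step 3: insert b at [3, 4, 10, 12] -> counters=[1,0,2,2,2,0,0,0,1,0,1,0,2,1]
Step 4: insert xmv at [0, 2, 3, 7] -> counters=[2,0,3,3,2,0,0,1,1,0,1,0,2,1]
Step 5: insert c at [1, 4, 5, 7] -> counters=[2,1,3,3,3,1,0,2,1,0,1,0,2,1]
Step 6: insert z at [2, 3, 8, 12] -> counters=[2,1,4,4,3,1,0,2,2,0,1,0,3,1]
Step 7: insert bg at [0, 2, 4, 13] -> counters=[3,1,5,4,4,1,0,2,2,0,1,0,3,2]
Step 8: insert bg at [0, 2, 4, 13] -> counters=[4,1,6,4,5,1,0,2,2,0,1,0,3,3]
Step 9: insert b at [3, 4, 10, 12] -> counters=[4,1,6,5,6,1,0,2,2,0,2,0,4,3]
Step 10: insert c at [1, 4, 5, 7] -> counters=[4,2,6,5,7,2,0,3,2,0,2,0,4,3]
Step 11: delete c at [1, 4, 5, 7] -> counters=[4,1,6,5,6,1,0,2,2,0,2,0,4,3]
Step 12: insert b at [3, 4, 10, 12] -> counters=[4,1,6,6,7,1,0,2,2,0,3,0,5,3]
Final counters=[4,1,6,6,7,1,0,2,2,0,3,0,5,3] -> 11 nonzero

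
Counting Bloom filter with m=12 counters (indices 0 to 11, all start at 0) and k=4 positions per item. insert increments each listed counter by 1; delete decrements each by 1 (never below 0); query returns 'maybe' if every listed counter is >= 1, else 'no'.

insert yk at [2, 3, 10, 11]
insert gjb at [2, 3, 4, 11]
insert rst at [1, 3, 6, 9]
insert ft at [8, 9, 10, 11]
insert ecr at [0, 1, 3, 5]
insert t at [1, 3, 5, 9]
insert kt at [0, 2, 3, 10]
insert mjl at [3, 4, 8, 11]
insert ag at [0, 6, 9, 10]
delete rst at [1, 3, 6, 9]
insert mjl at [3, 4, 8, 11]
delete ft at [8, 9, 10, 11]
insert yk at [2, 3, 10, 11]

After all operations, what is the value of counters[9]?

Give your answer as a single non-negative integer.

Answer: 2

Derivation:
Step 1: insert yk at [2, 3, 10, 11] -> counters=[0,0,1,1,0,0,0,0,0,0,1,1]
Step 2: insert gjb at [2, 3, 4, 11] -> counters=[0,0,2,2,1,0,0,0,0,0,1,2]
Step 3: insert rst at [1, 3, 6, 9] -> counters=[0,1,2,3,1,0,1,0,0,1,1,2]
Step 4: insert ft at [8, 9, 10, 11] -> counters=[0,1,2,3,1,0,1,0,1,2,2,3]
Step 5: insert ecr at [0, 1, 3, 5] -> counters=[1,2,2,4,1,1,1,0,1,2,2,3]
Step 6: insert t at [1, 3, 5, 9] -> counters=[1,3,2,5,1,2,1,0,1,3,2,3]
Step 7: insert kt at [0, 2, 3, 10] -> counters=[2,3,3,6,1,2,1,0,1,3,3,3]
Step 8: insert mjl at [3, 4, 8, 11] -> counters=[2,3,3,7,2,2,1,0,2,3,3,4]
Step 9: insert ag at [0, 6, 9, 10] -> counters=[3,3,3,7,2,2,2,0,2,4,4,4]
Step 10: delete rst at [1, 3, 6, 9] -> counters=[3,2,3,6,2,2,1,0,2,3,4,4]
Step 11: insert mjl at [3, 4, 8, 11] -> counters=[3,2,3,7,3,2,1,0,3,3,4,5]
Step 12: delete ft at [8, 9, 10, 11] -> counters=[3,2,3,7,3,2,1,0,2,2,3,4]
Step 13: insert yk at [2, 3, 10, 11] -> counters=[3,2,4,8,3,2,1,0,2,2,4,5]
Final counters=[3,2,4,8,3,2,1,0,2,2,4,5] -> counters[9]=2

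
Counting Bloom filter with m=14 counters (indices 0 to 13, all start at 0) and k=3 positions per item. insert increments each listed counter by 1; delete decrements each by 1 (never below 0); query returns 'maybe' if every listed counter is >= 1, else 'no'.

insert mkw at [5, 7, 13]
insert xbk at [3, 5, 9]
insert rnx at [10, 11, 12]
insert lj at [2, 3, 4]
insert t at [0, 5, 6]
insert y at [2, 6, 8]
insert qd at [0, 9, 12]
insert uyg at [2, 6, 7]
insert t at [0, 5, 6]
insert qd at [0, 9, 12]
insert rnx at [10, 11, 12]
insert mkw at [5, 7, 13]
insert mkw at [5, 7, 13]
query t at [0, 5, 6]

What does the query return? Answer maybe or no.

Step 1: insert mkw at [5, 7, 13] -> counters=[0,0,0,0,0,1,0,1,0,0,0,0,0,1]
Step 2: insert xbk at [3, 5, 9] -> counters=[0,0,0,1,0,2,0,1,0,1,0,0,0,1]
Step 3: insert rnx at [10, 11, 12] -> counters=[0,0,0,1,0,2,0,1,0,1,1,1,1,1]
Step 4: insert lj at [2, 3, 4] -> counters=[0,0,1,2,1,2,0,1,0,1,1,1,1,1]
Step 5: insert t at [0, 5, 6] -> counters=[1,0,1,2,1,3,1,1,0,1,1,1,1,1]
Step 6: insert y at [2, 6, 8] -> counters=[1,0,2,2,1,3,2,1,1,1,1,1,1,1]
Step 7: insert qd at [0, 9, 12] -> counters=[2,0,2,2,1,3,2,1,1,2,1,1,2,1]
Step 8: insert uyg at [2, 6, 7] -> counters=[2,0,3,2,1,3,3,2,1,2,1,1,2,1]
Step 9: insert t at [0, 5, 6] -> counters=[3,0,3,2,1,4,4,2,1,2,1,1,2,1]
Step 10: insert qd at [0, 9, 12] -> counters=[4,0,3,2,1,4,4,2,1,3,1,1,3,1]
Step 11: insert rnx at [10, 11, 12] -> counters=[4,0,3,2,1,4,4,2,1,3,2,2,4,1]
Step 12: insert mkw at [5, 7, 13] -> counters=[4,0,3,2,1,5,4,3,1,3,2,2,4,2]
Step 13: insert mkw at [5, 7, 13] -> counters=[4,0,3,2,1,6,4,4,1,3,2,2,4,3]
Query t: check counters[0]=4 counters[5]=6 counters[6]=4 -> maybe

Answer: maybe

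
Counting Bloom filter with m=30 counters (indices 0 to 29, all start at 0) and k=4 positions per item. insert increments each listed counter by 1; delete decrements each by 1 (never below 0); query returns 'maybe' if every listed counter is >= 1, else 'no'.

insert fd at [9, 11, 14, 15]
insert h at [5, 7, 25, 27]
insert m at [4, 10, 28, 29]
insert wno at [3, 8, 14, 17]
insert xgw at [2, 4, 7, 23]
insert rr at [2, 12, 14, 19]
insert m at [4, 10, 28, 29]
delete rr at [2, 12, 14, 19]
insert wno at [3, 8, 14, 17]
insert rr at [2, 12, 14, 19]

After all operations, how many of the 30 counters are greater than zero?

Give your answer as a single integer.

Step 1: insert fd at [9, 11, 14, 15] -> counters=[0,0,0,0,0,0,0,0,0,1,0,1,0,0,1,1,0,0,0,0,0,0,0,0,0,0,0,0,0,0]
Step 2: insert h at [5, 7, 25, 27] -> counters=[0,0,0,0,0,1,0,1,0,1,0,1,0,0,1,1,0,0,0,0,0,0,0,0,0,1,0,1,0,0]
Step 3: insert m at [4, 10, 28, 29] -> counters=[0,0,0,0,1,1,0,1,0,1,1,1,0,0,1,1,0,0,0,0,0,0,0,0,0,1,0,1,1,1]
Step 4: insert wno at [3, 8, 14, 17] -> counters=[0,0,0,1,1,1,0,1,1,1,1,1,0,0,2,1,0,1,0,0,0,0,0,0,0,1,0,1,1,1]
Step 5: insert xgw at [2, 4, 7, 23] -> counters=[0,0,1,1,2,1,0,2,1,1,1,1,0,0,2,1,0,1,0,0,0,0,0,1,0,1,0,1,1,1]
Step 6: insert rr at [2, 12, 14, 19] -> counters=[0,0,2,1,2,1,0,2,1,1,1,1,1,0,3,1,0,1,0,1,0,0,0,1,0,1,0,1,1,1]
Step 7: insert m at [4, 10, 28, 29] -> counters=[0,0,2,1,3,1,0,2,1,1,2,1,1,0,3,1,0,1,0,1,0,0,0,1,0,1,0,1,2,2]
Step 8: delete rr at [2, 12, 14, 19] -> counters=[0,0,1,1,3,1,0,2,1,1,2,1,0,0,2,1,0,1,0,0,0,0,0,1,0,1,0,1,2,2]
Step 9: insert wno at [3, 8, 14, 17] -> counters=[0,0,1,2,3,1,0,2,2,1,2,1,0,0,3,1,0,2,0,0,0,0,0,1,0,1,0,1,2,2]
Step 10: insert rr at [2, 12, 14, 19] -> counters=[0,0,2,2,3,1,0,2,2,1,2,1,1,0,4,1,0,2,0,1,0,0,0,1,0,1,0,1,2,2]
Final counters=[0,0,2,2,3,1,0,2,2,1,2,1,1,0,4,1,0,2,0,1,0,0,0,1,0,1,0,1,2,2] -> 19 nonzero

Answer: 19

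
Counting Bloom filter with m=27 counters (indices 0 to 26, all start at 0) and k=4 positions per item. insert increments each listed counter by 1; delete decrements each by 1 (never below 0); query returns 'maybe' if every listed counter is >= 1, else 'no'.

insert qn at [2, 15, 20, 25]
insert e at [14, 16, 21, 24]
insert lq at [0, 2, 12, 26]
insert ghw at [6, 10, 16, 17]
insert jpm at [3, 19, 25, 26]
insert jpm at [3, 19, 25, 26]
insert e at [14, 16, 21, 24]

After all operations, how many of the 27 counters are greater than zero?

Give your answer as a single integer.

Answer: 16

Derivation:
Step 1: insert qn at [2, 15, 20, 25] -> counters=[0,0,1,0,0,0,0,0,0,0,0,0,0,0,0,1,0,0,0,0,1,0,0,0,0,1,0]
Step 2: insert e at [14, 16, 21, 24] -> counters=[0,0,1,0,0,0,0,0,0,0,0,0,0,0,1,1,1,0,0,0,1,1,0,0,1,1,0]
Step 3: insert lq at [0, 2, 12, 26] -> counters=[1,0,2,0,0,0,0,0,0,0,0,0,1,0,1,1,1,0,0,0,1,1,0,0,1,1,1]
Step 4: insert ghw at [6, 10, 16, 17] -> counters=[1,0,2,0,0,0,1,0,0,0,1,0,1,0,1,1,2,1,0,0,1,1,0,0,1,1,1]
Step 5: insert jpm at [3, 19, 25, 26] -> counters=[1,0,2,1,0,0,1,0,0,0,1,0,1,0,1,1,2,1,0,1,1,1,0,0,1,2,2]
Step 6: insert jpm at [3, 19, 25, 26] -> counters=[1,0,2,2,0,0,1,0,0,0,1,0,1,0,1,1,2,1,0,2,1,1,0,0,1,3,3]
Step 7: insert e at [14, 16, 21, 24] -> counters=[1,0,2,2,0,0,1,0,0,0,1,0,1,0,2,1,3,1,0,2,1,2,0,0,2,3,3]
Final counters=[1,0,2,2,0,0,1,0,0,0,1,0,1,0,2,1,3,1,0,2,1,2,0,0,2,3,3] -> 16 nonzero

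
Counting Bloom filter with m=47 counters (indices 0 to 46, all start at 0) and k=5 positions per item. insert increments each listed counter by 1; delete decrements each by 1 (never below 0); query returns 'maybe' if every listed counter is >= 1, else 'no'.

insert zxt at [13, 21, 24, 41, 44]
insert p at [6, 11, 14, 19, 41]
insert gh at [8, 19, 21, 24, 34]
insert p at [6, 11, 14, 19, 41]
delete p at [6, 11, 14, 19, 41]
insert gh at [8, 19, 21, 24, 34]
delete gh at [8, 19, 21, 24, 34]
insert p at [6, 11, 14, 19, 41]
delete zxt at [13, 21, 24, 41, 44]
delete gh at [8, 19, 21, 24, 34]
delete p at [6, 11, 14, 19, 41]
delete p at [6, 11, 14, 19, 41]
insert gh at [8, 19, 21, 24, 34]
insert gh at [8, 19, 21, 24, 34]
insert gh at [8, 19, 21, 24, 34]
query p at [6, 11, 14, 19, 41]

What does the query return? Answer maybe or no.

Step 1: insert zxt at [13, 21, 24, 41, 44] -> counters=[0,0,0,0,0,0,0,0,0,0,0,0,0,1,0,0,0,0,0,0,0,1,0,0,1,0,0,0,0,0,0,0,0,0,0,0,0,0,0,0,0,1,0,0,1,0,0]
Step 2: insert p at [6, 11, 14, 19, 41] -> counters=[0,0,0,0,0,0,1,0,0,0,0,1,0,1,1,0,0,0,0,1,0,1,0,0,1,0,0,0,0,0,0,0,0,0,0,0,0,0,0,0,0,2,0,0,1,0,0]
Step 3: insert gh at [8, 19, 21, 24, 34] -> counters=[0,0,0,0,0,0,1,0,1,0,0,1,0,1,1,0,0,0,0,2,0,2,0,0,2,0,0,0,0,0,0,0,0,0,1,0,0,0,0,0,0,2,0,0,1,0,0]
Step 4: insert p at [6, 11, 14, 19, 41] -> counters=[0,0,0,0,0,0,2,0,1,0,0,2,0,1,2,0,0,0,0,3,0,2,0,0,2,0,0,0,0,0,0,0,0,0,1,0,0,0,0,0,0,3,0,0,1,0,0]
Step 5: delete p at [6, 11, 14, 19, 41] -> counters=[0,0,0,0,0,0,1,0,1,0,0,1,0,1,1,0,0,0,0,2,0,2,0,0,2,0,0,0,0,0,0,0,0,0,1,0,0,0,0,0,0,2,0,0,1,0,0]
Step 6: insert gh at [8, 19, 21, 24, 34] -> counters=[0,0,0,0,0,0,1,0,2,0,0,1,0,1,1,0,0,0,0,3,0,3,0,0,3,0,0,0,0,0,0,0,0,0,2,0,0,0,0,0,0,2,0,0,1,0,0]
Step 7: delete gh at [8, 19, 21, 24, 34] -> counters=[0,0,0,0,0,0,1,0,1,0,0,1,0,1,1,0,0,0,0,2,0,2,0,0,2,0,0,0,0,0,0,0,0,0,1,0,0,0,0,0,0,2,0,0,1,0,0]
Step 8: insert p at [6, 11, 14, 19, 41] -> counters=[0,0,0,0,0,0,2,0,1,0,0,2,0,1,2,0,0,0,0,3,0,2,0,0,2,0,0,0,0,0,0,0,0,0,1,0,0,0,0,0,0,3,0,0,1,0,0]
Step 9: delete zxt at [13, 21, 24, 41, 44] -> counters=[0,0,0,0,0,0,2,0,1,0,0,2,0,0,2,0,0,0,0,3,0,1,0,0,1,0,0,0,0,0,0,0,0,0,1,0,0,0,0,0,0,2,0,0,0,0,0]
Step 10: delete gh at [8, 19, 21, 24, 34] -> counters=[0,0,0,0,0,0,2,0,0,0,0,2,0,0,2,0,0,0,0,2,0,0,0,0,0,0,0,0,0,0,0,0,0,0,0,0,0,0,0,0,0,2,0,0,0,0,0]
Step 11: delete p at [6, 11, 14, 19, 41] -> counters=[0,0,0,0,0,0,1,0,0,0,0,1,0,0,1,0,0,0,0,1,0,0,0,0,0,0,0,0,0,0,0,0,0,0,0,0,0,0,0,0,0,1,0,0,0,0,0]
Step 12: delete p at [6, 11, 14, 19, 41] -> counters=[0,0,0,0,0,0,0,0,0,0,0,0,0,0,0,0,0,0,0,0,0,0,0,0,0,0,0,0,0,0,0,0,0,0,0,0,0,0,0,0,0,0,0,0,0,0,0]
Step 13: insert gh at [8, 19, 21, 24, 34] -> counters=[0,0,0,0,0,0,0,0,1,0,0,0,0,0,0,0,0,0,0,1,0,1,0,0,1,0,0,0,0,0,0,0,0,0,1,0,0,0,0,0,0,0,0,0,0,0,0]
Step 14: insert gh at [8, 19, 21, 24, 34] -> counters=[0,0,0,0,0,0,0,0,2,0,0,0,0,0,0,0,0,0,0,2,0,2,0,0,2,0,0,0,0,0,0,0,0,0,2,0,0,0,0,0,0,0,0,0,0,0,0]
Step 15: insert gh at [8, 19, 21, 24, 34] -> counters=[0,0,0,0,0,0,0,0,3,0,0,0,0,0,0,0,0,0,0,3,0,3,0,0,3,0,0,0,0,0,0,0,0,0,3,0,0,0,0,0,0,0,0,0,0,0,0]
Query p: check counters[6]=0 counters[11]=0 counters[14]=0 counters[19]=3 counters[41]=0 -> no

Answer: no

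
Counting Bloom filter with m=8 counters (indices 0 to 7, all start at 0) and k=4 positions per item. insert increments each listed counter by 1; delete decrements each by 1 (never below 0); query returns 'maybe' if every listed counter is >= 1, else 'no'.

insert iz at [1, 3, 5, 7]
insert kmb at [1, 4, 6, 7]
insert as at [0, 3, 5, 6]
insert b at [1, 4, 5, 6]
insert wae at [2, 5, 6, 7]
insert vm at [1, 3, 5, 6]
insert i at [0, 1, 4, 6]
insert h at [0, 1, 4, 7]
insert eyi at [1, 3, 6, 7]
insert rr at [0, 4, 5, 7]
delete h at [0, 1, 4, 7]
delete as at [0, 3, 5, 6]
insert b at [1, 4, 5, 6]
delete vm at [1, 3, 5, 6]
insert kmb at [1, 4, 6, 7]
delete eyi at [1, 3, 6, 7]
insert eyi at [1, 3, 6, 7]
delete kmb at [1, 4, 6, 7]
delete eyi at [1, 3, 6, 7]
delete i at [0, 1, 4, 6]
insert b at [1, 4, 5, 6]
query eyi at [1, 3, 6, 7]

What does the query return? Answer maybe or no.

Step 1: insert iz at [1, 3, 5, 7] -> counters=[0,1,0,1,0,1,0,1]
Step 2: insert kmb at [1, 4, 6, 7] -> counters=[0,2,0,1,1,1,1,2]
Step 3: insert as at [0, 3, 5, 6] -> counters=[1,2,0,2,1,2,2,2]
Step 4: insert b at [1, 4, 5, 6] -> counters=[1,3,0,2,2,3,3,2]
Step 5: insert wae at [2, 5, 6, 7] -> counters=[1,3,1,2,2,4,4,3]
Step 6: insert vm at [1, 3, 5, 6] -> counters=[1,4,1,3,2,5,5,3]
Step 7: insert i at [0, 1, 4, 6] -> counters=[2,5,1,3,3,5,6,3]
Step 8: insert h at [0, 1, 4, 7] -> counters=[3,6,1,3,4,5,6,4]
Step 9: insert eyi at [1, 3, 6, 7] -> counters=[3,7,1,4,4,5,7,5]
Step 10: insert rr at [0, 4, 5, 7] -> counters=[4,7,1,4,5,6,7,6]
Step 11: delete h at [0, 1, 4, 7] -> counters=[3,6,1,4,4,6,7,5]
Step 12: delete as at [0, 3, 5, 6] -> counters=[2,6,1,3,4,5,6,5]
Step 13: insert b at [1, 4, 5, 6] -> counters=[2,7,1,3,5,6,7,5]
Step 14: delete vm at [1, 3, 5, 6] -> counters=[2,6,1,2,5,5,6,5]
Step 15: insert kmb at [1, 4, 6, 7] -> counters=[2,7,1,2,6,5,7,6]
Step 16: delete eyi at [1, 3, 6, 7] -> counters=[2,6,1,1,6,5,6,5]
Step 17: insert eyi at [1, 3, 6, 7] -> counters=[2,7,1,2,6,5,7,6]
Step 18: delete kmb at [1, 4, 6, 7] -> counters=[2,6,1,2,5,5,6,5]
Step 19: delete eyi at [1, 3, 6, 7] -> counters=[2,5,1,1,5,5,5,4]
Step 20: delete i at [0, 1, 4, 6] -> counters=[1,4,1,1,4,5,4,4]
Step 21: insert b at [1, 4, 5, 6] -> counters=[1,5,1,1,5,6,5,4]
Query eyi: check counters[1]=5 counters[3]=1 counters[6]=5 counters[7]=4 -> maybe

Answer: maybe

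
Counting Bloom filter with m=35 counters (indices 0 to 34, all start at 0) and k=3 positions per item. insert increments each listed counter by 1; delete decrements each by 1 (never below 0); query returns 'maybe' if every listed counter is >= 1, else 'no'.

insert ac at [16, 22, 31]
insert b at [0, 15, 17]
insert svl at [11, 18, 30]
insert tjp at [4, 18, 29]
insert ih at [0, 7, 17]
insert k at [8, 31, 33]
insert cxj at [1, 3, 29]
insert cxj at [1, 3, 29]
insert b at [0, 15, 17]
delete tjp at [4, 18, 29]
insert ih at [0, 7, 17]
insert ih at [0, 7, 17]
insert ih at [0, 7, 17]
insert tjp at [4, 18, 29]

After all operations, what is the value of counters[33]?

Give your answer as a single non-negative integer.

Step 1: insert ac at [16, 22, 31] -> counters=[0,0,0,0,0,0,0,0,0,0,0,0,0,0,0,0,1,0,0,0,0,0,1,0,0,0,0,0,0,0,0,1,0,0,0]
Step 2: insert b at [0, 15, 17] -> counters=[1,0,0,0,0,0,0,0,0,0,0,0,0,0,0,1,1,1,0,0,0,0,1,0,0,0,0,0,0,0,0,1,0,0,0]
Step 3: insert svl at [11, 18, 30] -> counters=[1,0,0,0,0,0,0,0,0,0,0,1,0,0,0,1,1,1,1,0,0,0,1,0,0,0,0,0,0,0,1,1,0,0,0]
Step 4: insert tjp at [4, 18, 29] -> counters=[1,0,0,0,1,0,0,0,0,0,0,1,0,0,0,1,1,1,2,0,0,0,1,0,0,0,0,0,0,1,1,1,0,0,0]
Step 5: insert ih at [0, 7, 17] -> counters=[2,0,0,0,1,0,0,1,0,0,0,1,0,0,0,1,1,2,2,0,0,0,1,0,0,0,0,0,0,1,1,1,0,0,0]
Step 6: insert k at [8, 31, 33] -> counters=[2,0,0,0,1,0,0,1,1,0,0,1,0,0,0,1,1,2,2,0,0,0,1,0,0,0,0,0,0,1,1,2,0,1,0]
Step 7: insert cxj at [1, 3, 29] -> counters=[2,1,0,1,1,0,0,1,1,0,0,1,0,0,0,1,1,2,2,0,0,0,1,0,0,0,0,0,0,2,1,2,0,1,0]
Step 8: insert cxj at [1, 3, 29] -> counters=[2,2,0,2,1,0,0,1,1,0,0,1,0,0,0,1,1,2,2,0,0,0,1,0,0,0,0,0,0,3,1,2,0,1,0]
Step 9: insert b at [0, 15, 17] -> counters=[3,2,0,2,1,0,0,1,1,0,0,1,0,0,0,2,1,3,2,0,0,0,1,0,0,0,0,0,0,3,1,2,0,1,0]
Step 10: delete tjp at [4, 18, 29] -> counters=[3,2,0,2,0,0,0,1,1,0,0,1,0,0,0,2,1,3,1,0,0,0,1,0,0,0,0,0,0,2,1,2,0,1,0]
Step 11: insert ih at [0, 7, 17] -> counters=[4,2,0,2,0,0,0,2,1,0,0,1,0,0,0,2,1,4,1,0,0,0,1,0,0,0,0,0,0,2,1,2,0,1,0]
Step 12: insert ih at [0, 7, 17] -> counters=[5,2,0,2,0,0,0,3,1,0,0,1,0,0,0,2,1,5,1,0,0,0,1,0,0,0,0,0,0,2,1,2,0,1,0]
Step 13: insert ih at [0, 7, 17] -> counters=[6,2,0,2,0,0,0,4,1,0,0,1,0,0,0,2,1,6,1,0,0,0,1,0,0,0,0,0,0,2,1,2,0,1,0]
Step 14: insert tjp at [4, 18, 29] -> counters=[6,2,0,2,1,0,0,4,1,0,0,1,0,0,0,2,1,6,2,0,0,0,1,0,0,0,0,0,0,3,1,2,0,1,0]
Final counters=[6,2,0,2,1,0,0,4,1,0,0,1,0,0,0,2,1,6,2,0,0,0,1,0,0,0,0,0,0,3,1,2,0,1,0] -> counters[33]=1

Answer: 1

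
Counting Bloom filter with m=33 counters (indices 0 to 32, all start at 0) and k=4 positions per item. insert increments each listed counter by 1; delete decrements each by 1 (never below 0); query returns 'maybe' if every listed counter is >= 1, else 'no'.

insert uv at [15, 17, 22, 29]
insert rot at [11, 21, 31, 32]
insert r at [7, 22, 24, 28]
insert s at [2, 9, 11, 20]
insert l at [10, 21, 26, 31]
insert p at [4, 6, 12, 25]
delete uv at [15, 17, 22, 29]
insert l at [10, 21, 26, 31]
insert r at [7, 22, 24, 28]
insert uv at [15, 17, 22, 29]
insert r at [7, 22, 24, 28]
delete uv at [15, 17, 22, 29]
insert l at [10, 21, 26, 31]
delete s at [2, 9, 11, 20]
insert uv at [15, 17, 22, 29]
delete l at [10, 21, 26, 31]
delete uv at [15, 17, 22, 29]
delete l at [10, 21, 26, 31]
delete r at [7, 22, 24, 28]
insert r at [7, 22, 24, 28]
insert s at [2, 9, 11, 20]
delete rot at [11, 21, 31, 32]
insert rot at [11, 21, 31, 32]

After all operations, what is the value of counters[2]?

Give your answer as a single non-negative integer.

Step 1: insert uv at [15, 17, 22, 29] -> counters=[0,0,0,0,0,0,0,0,0,0,0,0,0,0,0,1,0,1,0,0,0,0,1,0,0,0,0,0,0,1,0,0,0]
Step 2: insert rot at [11, 21, 31, 32] -> counters=[0,0,0,0,0,0,0,0,0,0,0,1,0,0,0,1,0,1,0,0,0,1,1,0,0,0,0,0,0,1,0,1,1]
Step 3: insert r at [7, 22, 24, 28] -> counters=[0,0,0,0,0,0,0,1,0,0,0,1,0,0,0,1,0,1,0,0,0,1,2,0,1,0,0,0,1,1,0,1,1]
Step 4: insert s at [2, 9, 11, 20] -> counters=[0,0,1,0,0,0,0,1,0,1,0,2,0,0,0,1,0,1,0,0,1,1,2,0,1,0,0,0,1,1,0,1,1]
Step 5: insert l at [10, 21, 26, 31] -> counters=[0,0,1,0,0,0,0,1,0,1,1,2,0,0,0,1,0,1,0,0,1,2,2,0,1,0,1,0,1,1,0,2,1]
Step 6: insert p at [4, 6, 12, 25] -> counters=[0,0,1,0,1,0,1,1,0,1,1,2,1,0,0,1,0,1,0,0,1,2,2,0,1,1,1,0,1,1,0,2,1]
Step 7: delete uv at [15, 17, 22, 29] -> counters=[0,0,1,0,1,0,1,1,0,1,1,2,1,0,0,0,0,0,0,0,1,2,1,0,1,1,1,0,1,0,0,2,1]
Step 8: insert l at [10, 21, 26, 31] -> counters=[0,0,1,0,1,0,1,1,0,1,2,2,1,0,0,0,0,0,0,0,1,3,1,0,1,1,2,0,1,0,0,3,1]
Step 9: insert r at [7, 22, 24, 28] -> counters=[0,0,1,0,1,0,1,2,0,1,2,2,1,0,0,0,0,0,0,0,1,3,2,0,2,1,2,0,2,0,0,3,1]
Step 10: insert uv at [15, 17, 22, 29] -> counters=[0,0,1,0,1,0,1,2,0,1,2,2,1,0,0,1,0,1,0,0,1,3,3,0,2,1,2,0,2,1,0,3,1]
Step 11: insert r at [7, 22, 24, 28] -> counters=[0,0,1,0,1,0,1,3,0,1,2,2,1,0,0,1,0,1,0,0,1,3,4,0,3,1,2,0,3,1,0,3,1]
Step 12: delete uv at [15, 17, 22, 29] -> counters=[0,0,1,0,1,0,1,3,0,1,2,2,1,0,0,0,0,0,0,0,1,3,3,0,3,1,2,0,3,0,0,3,1]
Step 13: insert l at [10, 21, 26, 31] -> counters=[0,0,1,0,1,0,1,3,0,1,3,2,1,0,0,0,0,0,0,0,1,4,3,0,3,1,3,0,3,0,0,4,1]
Step 14: delete s at [2, 9, 11, 20] -> counters=[0,0,0,0,1,0,1,3,0,0,3,1,1,0,0,0,0,0,0,0,0,4,3,0,3,1,3,0,3,0,0,4,1]
Step 15: insert uv at [15, 17, 22, 29] -> counters=[0,0,0,0,1,0,1,3,0,0,3,1,1,0,0,1,0,1,0,0,0,4,4,0,3,1,3,0,3,1,0,4,1]
Step 16: delete l at [10, 21, 26, 31] -> counters=[0,0,0,0,1,0,1,3,0,0,2,1,1,0,0,1,0,1,0,0,0,3,4,0,3,1,2,0,3,1,0,3,1]
Step 17: delete uv at [15, 17, 22, 29] -> counters=[0,0,0,0,1,0,1,3,0,0,2,1,1,0,0,0,0,0,0,0,0,3,3,0,3,1,2,0,3,0,0,3,1]
Step 18: delete l at [10, 21, 26, 31] -> counters=[0,0,0,0,1,0,1,3,0,0,1,1,1,0,0,0,0,0,0,0,0,2,3,0,3,1,1,0,3,0,0,2,1]
Step 19: delete r at [7, 22, 24, 28] -> counters=[0,0,0,0,1,0,1,2,0,0,1,1,1,0,0,0,0,0,0,0,0,2,2,0,2,1,1,0,2,0,0,2,1]
Step 20: insert r at [7, 22, 24, 28] -> counters=[0,0,0,0,1,0,1,3,0,0,1,1,1,0,0,0,0,0,0,0,0,2,3,0,3,1,1,0,3,0,0,2,1]
Step 21: insert s at [2, 9, 11, 20] -> counters=[0,0,1,0,1,0,1,3,0,1,1,2,1,0,0,0,0,0,0,0,1,2,3,0,3,1,1,0,3,0,0,2,1]
Step 22: delete rot at [11, 21, 31, 32] -> counters=[0,0,1,0,1,0,1,3,0,1,1,1,1,0,0,0,0,0,0,0,1,1,3,0,3,1,1,0,3,0,0,1,0]
Step 23: insert rot at [11, 21, 31, 32] -> counters=[0,0,1,0,1,0,1,3,0,1,1,2,1,0,0,0,0,0,0,0,1,2,3,0,3,1,1,0,3,0,0,2,1]
Final counters=[0,0,1,0,1,0,1,3,0,1,1,2,1,0,0,0,0,0,0,0,1,2,3,0,3,1,1,0,3,0,0,2,1] -> counters[2]=1

Answer: 1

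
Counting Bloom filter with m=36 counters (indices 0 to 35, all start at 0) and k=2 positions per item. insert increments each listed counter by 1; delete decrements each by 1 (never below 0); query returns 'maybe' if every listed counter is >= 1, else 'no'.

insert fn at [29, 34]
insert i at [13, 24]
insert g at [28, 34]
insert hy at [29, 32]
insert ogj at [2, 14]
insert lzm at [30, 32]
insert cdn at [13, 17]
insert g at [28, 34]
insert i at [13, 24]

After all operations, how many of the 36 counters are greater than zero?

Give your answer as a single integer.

Step 1: insert fn at [29, 34] -> counters=[0,0,0,0,0,0,0,0,0,0,0,0,0,0,0,0,0,0,0,0,0,0,0,0,0,0,0,0,0,1,0,0,0,0,1,0]
Step 2: insert i at [13, 24] -> counters=[0,0,0,0,0,0,0,0,0,0,0,0,0,1,0,0,0,0,0,0,0,0,0,0,1,0,0,0,0,1,0,0,0,0,1,0]
Step 3: insert g at [28, 34] -> counters=[0,0,0,0,0,0,0,0,0,0,0,0,0,1,0,0,0,0,0,0,0,0,0,0,1,0,0,0,1,1,0,0,0,0,2,0]
Step 4: insert hy at [29, 32] -> counters=[0,0,0,0,0,0,0,0,0,0,0,0,0,1,0,0,0,0,0,0,0,0,0,0,1,0,0,0,1,2,0,0,1,0,2,0]
Step 5: insert ogj at [2, 14] -> counters=[0,0,1,0,0,0,0,0,0,0,0,0,0,1,1,0,0,0,0,0,0,0,0,0,1,0,0,0,1,2,0,0,1,0,2,0]
Step 6: insert lzm at [30, 32] -> counters=[0,0,1,0,0,0,0,0,0,0,0,0,0,1,1,0,0,0,0,0,0,0,0,0,1,0,0,0,1,2,1,0,2,0,2,0]
Step 7: insert cdn at [13, 17] -> counters=[0,0,1,0,0,0,0,0,0,0,0,0,0,2,1,0,0,1,0,0,0,0,0,0,1,0,0,0,1,2,1,0,2,0,2,0]
Step 8: insert g at [28, 34] -> counters=[0,0,1,0,0,0,0,0,0,0,0,0,0,2,1,0,0,1,0,0,0,0,0,0,1,0,0,0,2,2,1,0,2,0,3,0]
Step 9: insert i at [13, 24] -> counters=[0,0,1,0,0,0,0,0,0,0,0,0,0,3,1,0,0,1,0,0,0,0,0,0,2,0,0,0,2,2,1,0,2,0,3,0]
Final counters=[0,0,1,0,0,0,0,0,0,0,0,0,0,3,1,0,0,1,0,0,0,0,0,0,2,0,0,0,2,2,1,0,2,0,3,0] -> 10 nonzero

Answer: 10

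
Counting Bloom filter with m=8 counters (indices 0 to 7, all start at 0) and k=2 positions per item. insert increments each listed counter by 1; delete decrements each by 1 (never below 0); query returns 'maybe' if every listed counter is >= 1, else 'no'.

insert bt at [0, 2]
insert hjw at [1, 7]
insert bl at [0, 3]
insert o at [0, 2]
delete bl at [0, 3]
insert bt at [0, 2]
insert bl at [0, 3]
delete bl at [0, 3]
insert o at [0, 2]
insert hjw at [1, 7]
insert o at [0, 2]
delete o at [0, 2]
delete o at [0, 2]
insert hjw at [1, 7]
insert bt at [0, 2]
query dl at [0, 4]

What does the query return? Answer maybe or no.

Step 1: insert bt at [0, 2] -> counters=[1,0,1,0,0,0,0,0]
Step 2: insert hjw at [1, 7] -> counters=[1,1,1,0,0,0,0,1]
Step 3: insert bl at [0, 3] -> counters=[2,1,1,1,0,0,0,1]
Step 4: insert o at [0, 2] -> counters=[3,1,2,1,0,0,0,1]
Step 5: delete bl at [0, 3] -> counters=[2,1,2,0,0,0,0,1]
Step 6: insert bt at [0, 2] -> counters=[3,1,3,0,0,0,0,1]
Step 7: insert bl at [0, 3] -> counters=[4,1,3,1,0,0,0,1]
Step 8: delete bl at [0, 3] -> counters=[3,1,3,0,0,0,0,1]
Step 9: insert o at [0, 2] -> counters=[4,1,4,0,0,0,0,1]
Step 10: insert hjw at [1, 7] -> counters=[4,2,4,0,0,0,0,2]
Step 11: insert o at [0, 2] -> counters=[5,2,5,0,0,0,0,2]
Step 12: delete o at [0, 2] -> counters=[4,2,4,0,0,0,0,2]
Step 13: delete o at [0, 2] -> counters=[3,2,3,0,0,0,0,2]
Step 14: insert hjw at [1, 7] -> counters=[3,3,3,0,0,0,0,3]
Step 15: insert bt at [0, 2] -> counters=[4,3,4,0,0,0,0,3]
Query dl: check counters[0]=4 counters[4]=0 -> no

Answer: no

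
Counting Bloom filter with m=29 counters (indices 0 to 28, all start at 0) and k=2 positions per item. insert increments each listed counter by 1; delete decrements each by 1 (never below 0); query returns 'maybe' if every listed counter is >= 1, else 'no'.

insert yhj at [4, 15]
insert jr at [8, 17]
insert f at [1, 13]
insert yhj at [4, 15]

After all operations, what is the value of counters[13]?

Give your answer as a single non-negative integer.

Answer: 1

Derivation:
Step 1: insert yhj at [4, 15] -> counters=[0,0,0,0,1,0,0,0,0,0,0,0,0,0,0,1,0,0,0,0,0,0,0,0,0,0,0,0,0]
Step 2: insert jr at [8, 17] -> counters=[0,0,0,0,1,0,0,0,1,0,0,0,0,0,0,1,0,1,0,0,0,0,0,0,0,0,0,0,0]
Step 3: insert f at [1, 13] -> counters=[0,1,0,0,1,0,0,0,1,0,0,0,0,1,0,1,0,1,0,0,0,0,0,0,0,0,0,0,0]
Step 4: insert yhj at [4, 15] -> counters=[0,1,0,0,2,0,0,0,1,0,0,0,0,1,0,2,0,1,0,0,0,0,0,0,0,0,0,0,0]
Final counters=[0,1,0,0,2,0,0,0,1,0,0,0,0,1,0,2,0,1,0,0,0,0,0,0,0,0,0,0,0] -> counters[13]=1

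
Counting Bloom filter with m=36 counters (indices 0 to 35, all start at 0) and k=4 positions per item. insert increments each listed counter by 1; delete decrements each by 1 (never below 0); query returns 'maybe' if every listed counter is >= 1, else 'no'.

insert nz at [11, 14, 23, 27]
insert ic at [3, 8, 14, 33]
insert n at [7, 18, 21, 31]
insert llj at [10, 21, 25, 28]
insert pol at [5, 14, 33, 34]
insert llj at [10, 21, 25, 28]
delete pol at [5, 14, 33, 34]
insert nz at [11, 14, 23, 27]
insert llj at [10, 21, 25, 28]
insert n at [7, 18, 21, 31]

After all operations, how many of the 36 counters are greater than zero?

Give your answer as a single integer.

Step 1: insert nz at [11, 14, 23, 27] -> counters=[0,0,0,0,0,0,0,0,0,0,0,1,0,0,1,0,0,0,0,0,0,0,0,1,0,0,0,1,0,0,0,0,0,0,0,0]
Step 2: insert ic at [3, 8, 14, 33] -> counters=[0,0,0,1,0,0,0,0,1,0,0,1,0,0,2,0,0,0,0,0,0,0,0,1,0,0,0,1,0,0,0,0,0,1,0,0]
Step 3: insert n at [7, 18, 21, 31] -> counters=[0,0,0,1,0,0,0,1,1,0,0,1,0,0,2,0,0,0,1,0,0,1,0,1,0,0,0,1,0,0,0,1,0,1,0,0]
Step 4: insert llj at [10, 21, 25, 28] -> counters=[0,0,0,1,0,0,0,1,1,0,1,1,0,0,2,0,0,0,1,0,0,2,0,1,0,1,0,1,1,0,0,1,0,1,0,0]
Step 5: insert pol at [5, 14, 33, 34] -> counters=[0,0,0,1,0,1,0,1,1,0,1,1,0,0,3,0,0,0,1,0,0,2,0,1,0,1,0,1,1,0,0,1,0,2,1,0]
Step 6: insert llj at [10, 21, 25, 28] -> counters=[0,0,0,1,0,1,0,1,1,0,2,1,0,0,3,0,0,0,1,0,0,3,0,1,0,2,0,1,2,0,0,1,0,2,1,0]
Step 7: delete pol at [5, 14, 33, 34] -> counters=[0,0,0,1,0,0,0,1,1,0,2,1,0,0,2,0,0,0,1,0,0,3,0,1,0,2,0,1,2,0,0,1,0,1,0,0]
Step 8: insert nz at [11, 14, 23, 27] -> counters=[0,0,0,1,0,0,0,1,1,0,2,2,0,0,3,0,0,0,1,0,0,3,0,2,0,2,0,2,2,0,0,1,0,1,0,0]
Step 9: insert llj at [10, 21, 25, 28] -> counters=[0,0,0,1,0,0,0,1,1,0,3,2,0,0,3,0,0,0,1,0,0,4,0,2,0,3,0,2,3,0,0,1,0,1,0,0]
Step 10: insert n at [7, 18, 21, 31] -> counters=[0,0,0,1,0,0,0,2,1,0,3,2,0,0,3,0,0,0,2,0,0,5,0,2,0,3,0,2,3,0,0,2,0,1,0,0]
Final counters=[0,0,0,1,0,0,0,2,1,0,3,2,0,0,3,0,0,0,2,0,0,5,0,2,0,3,0,2,3,0,0,2,0,1,0,0] -> 14 nonzero

Answer: 14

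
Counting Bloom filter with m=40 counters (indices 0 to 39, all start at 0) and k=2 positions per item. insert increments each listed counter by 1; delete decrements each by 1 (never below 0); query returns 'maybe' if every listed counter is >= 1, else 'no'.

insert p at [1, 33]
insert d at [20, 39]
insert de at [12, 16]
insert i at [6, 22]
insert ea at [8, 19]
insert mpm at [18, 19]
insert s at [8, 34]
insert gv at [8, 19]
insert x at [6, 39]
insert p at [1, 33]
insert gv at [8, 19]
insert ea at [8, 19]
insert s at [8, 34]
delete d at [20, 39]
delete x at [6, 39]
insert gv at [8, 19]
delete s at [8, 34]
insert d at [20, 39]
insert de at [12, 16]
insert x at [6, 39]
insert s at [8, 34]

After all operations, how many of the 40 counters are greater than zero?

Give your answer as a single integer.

Answer: 12

Derivation:
Step 1: insert p at [1, 33] -> counters=[0,1,0,0,0,0,0,0,0,0,0,0,0,0,0,0,0,0,0,0,0,0,0,0,0,0,0,0,0,0,0,0,0,1,0,0,0,0,0,0]
Step 2: insert d at [20, 39] -> counters=[0,1,0,0,0,0,0,0,0,0,0,0,0,0,0,0,0,0,0,0,1,0,0,0,0,0,0,0,0,0,0,0,0,1,0,0,0,0,0,1]
Step 3: insert de at [12, 16] -> counters=[0,1,0,0,0,0,0,0,0,0,0,0,1,0,0,0,1,0,0,0,1,0,0,0,0,0,0,0,0,0,0,0,0,1,0,0,0,0,0,1]
Step 4: insert i at [6, 22] -> counters=[0,1,0,0,0,0,1,0,0,0,0,0,1,0,0,0,1,0,0,0,1,0,1,0,0,0,0,0,0,0,0,0,0,1,0,0,0,0,0,1]
Step 5: insert ea at [8, 19] -> counters=[0,1,0,0,0,0,1,0,1,0,0,0,1,0,0,0,1,0,0,1,1,0,1,0,0,0,0,0,0,0,0,0,0,1,0,0,0,0,0,1]
Step 6: insert mpm at [18, 19] -> counters=[0,1,0,0,0,0,1,0,1,0,0,0,1,0,0,0,1,0,1,2,1,0,1,0,0,0,0,0,0,0,0,0,0,1,0,0,0,0,0,1]
Step 7: insert s at [8, 34] -> counters=[0,1,0,0,0,0,1,0,2,0,0,0,1,0,0,0,1,0,1,2,1,0,1,0,0,0,0,0,0,0,0,0,0,1,1,0,0,0,0,1]
Step 8: insert gv at [8, 19] -> counters=[0,1,0,0,0,0,1,0,3,0,0,0,1,0,0,0,1,0,1,3,1,0,1,0,0,0,0,0,0,0,0,0,0,1,1,0,0,0,0,1]
Step 9: insert x at [6, 39] -> counters=[0,1,0,0,0,0,2,0,3,0,0,0,1,0,0,0,1,0,1,3,1,0,1,0,0,0,0,0,0,0,0,0,0,1,1,0,0,0,0,2]
Step 10: insert p at [1, 33] -> counters=[0,2,0,0,0,0,2,0,3,0,0,0,1,0,0,0,1,0,1,3,1,0,1,0,0,0,0,0,0,0,0,0,0,2,1,0,0,0,0,2]
Step 11: insert gv at [8, 19] -> counters=[0,2,0,0,0,0,2,0,4,0,0,0,1,0,0,0,1,0,1,4,1,0,1,0,0,0,0,0,0,0,0,0,0,2,1,0,0,0,0,2]
Step 12: insert ea at [8, 19] -> counters=[0,2,0,0,0,0,2,0,5,0,0,0,1,0,0,0,1,0,1,5,1,0,1,0,0,0,0,0,0,0,0,0,0,2,1,0,0,0,0,2]
Step 13: insert s at [8, 34] -> counters=[0,2,0,0,0,0,2,0,6,0,0,0,1,0,0,0,1,0,1,5,1,0,1,0,0,0,0,0,0,0,0,0,0,2,2,0,0,0,0,2]
Step 14: delete d at [20, 39] -> counters=[0,2,0,0,0,0,2,0,6,0,0,0,1,0,0,0,1,0,1,5,0,0,1,0,0,0,0,0,0,0,0,0,0,2,2,0,0,0,0,1]
Step 15: delete x at [6, 39] -> counters=[0,2,0,0,0,0,1,0,6,0,0,0,1,0,0,0,1,0,1,5,0,0,1,0,0,0,0,0,0,0,0,0,0,2,2,0,0,0,0,0]
Step 16: insert gv at [8, 19] -> counters=[0,2,0,0,0,0,1,0,7,0,0,0,1,0,0,0,1,0,1,6,0,0,1,0,0,0,0,0,0,0,0,0,0,2,2,0,0,0,0,0]
Step 17: delete s at [8, 34] -> counters=[0,2,0,0,0,0,1,0,6,0,0,0,1,0,0,0,1,0,1,6,0,0,1,0,0,0,0,0,0,0,0,0,0,2,1,0,0,0,0,0]
Step 18: insert d at [20, 39] -> counters=[0,2,0,0,0,0,1,0,6,0,0,0,1,0,0,0,1,0,1,6,1,0,1,0,0,0,0,0,0,0,0,0,0,2,1,0,0,0,0,1]
Step 19: insert de at [12, 16] -> counters=[0,2,0,0,0,0,1,0,6,0,0,0,2,0,0,0,2,0,1,6,1,0,1,0,0,0,0,0,0,0,0,0,0,2,1,0,0,0,0,1]
Step 20: insert x at [6, 39] -> counters=[0,2,0,0,0,0,2,0,6,0,0,0,2,0,0,0,2,0,1,6,1,0,1,0,0,0,0,0,0,0,0,0,0,2,1,0,0,0,0,2]
Step 21: insert s at [8, 34] -> counters=[0,2,0,0,0,0,2,0,7,0,0,0,2,0,0,0,2,0,1,6,1,0,1,0,0,0,0,0,0,0,0,0,0,2,2,0,0,0,0,2]
Final counters=[0,2,0,0,0,0,2,0,7,0,0,0,2,0,0,0,2,0,1,6,1,0,1,0,0,0,0,0,0,0,0,0,0,2,2,0,0,0,0,2] -> 12 nonzero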